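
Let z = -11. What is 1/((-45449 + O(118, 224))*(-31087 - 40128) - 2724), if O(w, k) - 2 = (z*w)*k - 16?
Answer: 1/23943548501 ≈ 4.1765e-11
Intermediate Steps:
O(w, k) = -14 - 11*k*w (O(w, k) = 2 + ((-11*w)*k - 16) = 2 + (-11*k*w - 16) = 2 + (-16 - 11*k*w) = -14 - 11*k*w)
1/((-45449 + O(118, 224))*(-31087 - 40128) - 2724) = 1/((-45449 + (-14 - 11*224*118))*(-31087 - 40128) - 2724) = 1/((-45449 + (-14 - 290752))*(-71215) - 2724) = 1/((-45449 - 290766)*(-71215) - 2724) = 1/(-336215*(-71215) - 2724) = 1/(23943551225 - 2724) = 1/23943548501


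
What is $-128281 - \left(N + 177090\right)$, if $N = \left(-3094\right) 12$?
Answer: $-268243$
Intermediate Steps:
$N = -37128$
$-128281 - \left(N + 177090\right) = -128281 - \left(-37128 + 177090\right) = -128281 - 139962 = -268243$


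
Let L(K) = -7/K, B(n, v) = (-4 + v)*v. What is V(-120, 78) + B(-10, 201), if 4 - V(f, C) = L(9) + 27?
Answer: 356173/9 ≈ 39575.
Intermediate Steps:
B(n, v) = v*(-4 + v)
V(f, C) = -200/9 (V(f, C) = 4 - (-7/9 + 27) = 4 - 1*236/9 = 4 - 236/9 = -200/9)
V(-120, 78) + B(-10, 201) = -200/9 + 201*(-4 + 201) = -200/9 + 201*197 = -200/9 + 39597 = 356173/9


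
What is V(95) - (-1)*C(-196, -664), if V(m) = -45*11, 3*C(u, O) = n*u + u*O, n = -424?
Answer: 211763/3 ≈ 70588.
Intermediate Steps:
C(u, O) = -424*u/3 + O*u/3 (C(u, O) = (-424*u + u*O)/3 = (-424*u + O*u)/3 = -424*u/3 + O*u/3)
V(m) = -495
V(95) - (-1)*C(-196, -664) = -495 - (-1)*(⅓)*(-196)*(-424 - 664) = -495 - (-1)*(⅓)*(-196)*(-1088) = -495 - (-1)*213248/3 = -495 - 1*(-213248/3) = -495 + 213248/3 = 211763/3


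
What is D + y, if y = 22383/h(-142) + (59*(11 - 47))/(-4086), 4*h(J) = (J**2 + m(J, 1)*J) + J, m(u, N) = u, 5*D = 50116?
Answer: 228647303156/22805555 ≈ 10026.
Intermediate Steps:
D = 50116/5 (D = (1/5)*50116 = 50116/5 ≈ 10023.)
h(J) = J**2/2 + J/4 (h(J) = ((J**2 + J*J) + J)/4 = ((J**2 + J**2) + J)/4 = (2*J**2 + J)/4 = (J + 2*J**2)/4 = J**2/2 + J/4)
y = 12532856/4561111 (y = 22383/(((1/4)*(-142)*(1 + 2*(-142)))) + (59*(11 - 47))/(-4086) = 22383/(((1/4)*(-142)*(1 - 284))) + (59*(-36))*(-1/4086) = 22383/(((1/4)*(-142)*(-283))) - 2124*(-1/4086) = 22383/(20093/2) + 118/227 = 22383*(2/20093) + 118/227 = 44766/20093 + 118/227 = 12532856/4561111 ≈ 2.7478)
D + y = 50116/5 + 12532856/4561111 = 228647303156/22805555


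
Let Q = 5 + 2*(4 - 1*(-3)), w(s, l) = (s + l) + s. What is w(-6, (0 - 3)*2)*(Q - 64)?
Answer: 810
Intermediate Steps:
w(s, l) = l + 2*s (w(s, l) = (l + s) + s = l + 2*s)
Q = 19 (Q = 5 + 2*(4 + 3) = 5 + 2*7 = 5 + 14 = 19)
w(-6, (0 - 3)*2)*(Q - 64) = ((0 - 3)*2 + 2*(-6))*(19 - 64) = (-3*2 - 12)*(-45) = (-6 - 12)*(-45) = -18*(-45) = 810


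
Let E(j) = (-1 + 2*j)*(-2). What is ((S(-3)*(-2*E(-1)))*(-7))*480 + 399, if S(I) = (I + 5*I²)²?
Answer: 71124879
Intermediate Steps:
E(j) = 2 - 4*j
((S(-3)*(-2*E(-1)))*(-7))*480 + 399 = ((((-3)²*(1 + 5*(-3))²)*(-2*(2 - 4*(-1))))*(-7))*480 + 399 = (((9*(1 - 15)²)*(-2*(2 + 4)))*(-7))*480 + 399 = (((9*(-14)²)*(-2*6))*(-7))*480 + 399 = (((9*196)*(-12))*(-7))*480 + 399 = ((1764*(-12))*(-7))*480 + 399 = -21168*(-7)*480 + 399 = 148176*480 + 399 = 71124480 + 399 = 71124879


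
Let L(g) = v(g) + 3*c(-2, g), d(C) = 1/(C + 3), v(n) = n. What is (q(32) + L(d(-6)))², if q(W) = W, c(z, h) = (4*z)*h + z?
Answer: 10201/9 ≈ 1133.4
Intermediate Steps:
c(z, h) = z + 4*h*z (c(z, h) = 4*h*z + z = z + 4*h*z)
d(C) = 1/(3 + C)
L(g) = -6 - 23*g (L(g) = g + 3*(-2*(1 + 4*g)) = g + 3*(-2 - 8*g) = g + (-6 - 24*g) = -6 - 23*g)
(q(32) + L(d(-6)))² = (32 + (-6 - 23/(3 - 6)))² = (32 + (-6 - 23/(-3)))² = (32 + (-6 - 23*(-⅓)))² = (32 + (-6 + 23/3))² = (32 + 5/3)² = (101/3)² = 10201/9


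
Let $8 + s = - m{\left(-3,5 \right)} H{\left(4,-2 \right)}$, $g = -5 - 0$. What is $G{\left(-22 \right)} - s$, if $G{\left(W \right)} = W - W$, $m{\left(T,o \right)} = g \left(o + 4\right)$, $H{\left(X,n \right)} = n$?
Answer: $98$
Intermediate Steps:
$g = -5$ ($g = -5 + 0 = -5$)
$m{\left(T,o \right)} = -20 - 5 o$ ($m{\left(T,o \right)} = - 5 \left(o + 4\right) = - 5 \left(4 + o\right) = -20 - 5 o$)
$G{\left(W \right)} = 0$
$s = -98$ ($s = -8 + - (-20 - 25) \left(-2\right) = -8 + \left(-1\right) \left(-45\right) \left(-2\right) = -8 + 45 \left(-2\right) = -8 - 90 = -98$)
$G{\left(-22 \right)} - s = 0 - -98 = 0 + 98 = 98$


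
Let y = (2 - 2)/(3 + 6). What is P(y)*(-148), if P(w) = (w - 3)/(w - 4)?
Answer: -111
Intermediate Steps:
y = 0 (y = 0/9 = 0*(⅑) = 0)
P(w) = (-3 + w)/(-4 + w)
P(y)*(-148) = ((-3 + 0)/(-4 + 0))*(-148) = (-3/(-4))*(-148) = -¼*(-3)*(-148) = (¾)*(-148) = -111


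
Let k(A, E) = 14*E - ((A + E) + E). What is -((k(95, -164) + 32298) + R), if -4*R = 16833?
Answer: -104107/4 ≈ -26027.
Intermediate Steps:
R = -16833/4 (R = -¼*16833 = -16833/4 ≈ -4208.3)
k(A, E) = -A + 12*E (k(A, E) = 14*E - (A + 2*E) = 14*E + (-A - 2*E) = -A + 12*E)
-((k(95, -164) + 32298) + R) = -(((-1*95 + 12*(-164)) + 32298) - 16833/4) = -(((-95 - 1968) + 32298) - 16833/4) = -((-2063 + 32298) - 16833/4) = -(30235 - 16833/4) = -1*104107/4 = -104107/4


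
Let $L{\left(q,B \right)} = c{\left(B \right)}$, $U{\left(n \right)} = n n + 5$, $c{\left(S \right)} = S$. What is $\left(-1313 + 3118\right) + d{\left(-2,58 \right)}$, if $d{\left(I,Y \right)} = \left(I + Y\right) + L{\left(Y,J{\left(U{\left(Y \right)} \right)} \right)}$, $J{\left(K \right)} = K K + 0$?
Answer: $11352022$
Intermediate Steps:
$U{\left(n \right)} = 5 + n^{2}$ ($U{\left(n \right)} = n^{2} + 5 = 5 + n^{2}$)
$J{\left(K \right)} = K^{2}$ ($J{\left(K \right)} = K^{2} + 0 = K^{2}$)
$L{\left(q,B \right)} = B$
$d{\left(I,Y \right)} = I + Y + \left(5 + Y^{2}\right)^{2}$ ($d{\left(I,Y \right)} = \left(I + Y\right) + \left(5 + Y^{2}\right)^{2} = I + Y + \left(5 + Y^{2}\right)^{2}$)
$\left(-1313 + 3118\right) + d{\left(-2,58 \right)} = \left(-1313 + 3118\right) + \left(-2 + 58 + \left(5 + 58^{2}\right)^{2}\right) = 1805 + \left(-2 + 58 + \left(5 + 3364\right)^{2}\right) = 1805 + \left(-2 + 58 + 3369^{2}\right) = 1805 + \left(-2 + 58 + 11350161\right) = 1805 + 11350217 = 11352022$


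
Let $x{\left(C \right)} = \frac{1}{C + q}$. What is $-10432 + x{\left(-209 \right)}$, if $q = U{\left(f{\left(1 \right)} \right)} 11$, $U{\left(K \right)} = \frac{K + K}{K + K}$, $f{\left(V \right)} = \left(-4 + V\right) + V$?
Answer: $- \frac{2065537}{198} \approx -10432.0$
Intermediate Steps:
$f{\left(V \right)} = -4 + 2 V$
$U{\left(K \right)} = 1$ ($U{\left(K \right)} = \frac{2 K}{2 K} = 2 K \frac{1}{2 K} = 1$)
$q = 11$ ($q = 1 \cdot 11 = 11$)
$x{\left(C \right)} = \frac{1}{11 + C}$ ($x{\left(C \right)} = \frac{1}{C + 11} = \frac{1}{11 + C}$)
$-10432 + x{\left(-209 \right)} = -10432 + \frac{1}{11 - 209} = -10432 + \frac{1}{-198} = -10432 - \frac{1}{198} = - \frac{2065537}{198}$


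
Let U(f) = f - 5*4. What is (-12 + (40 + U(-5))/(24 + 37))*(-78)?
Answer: 55926/61 ≈ 916.82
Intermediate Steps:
U(f) = -20 + f (U(f) = f - 1*20 = f - 20 = -20 + f)
(-12 + (40 + U(-5))/(24 + 37))*(-78) = (-12 + (40 + (-20 - 5))/(24 + 37))*(-78) = (-12 + (40 - 25)/61)*(-78) = (-12 + 15*(1/61))*(-78) = (-12 + 15/61)*(-78) = -717/61*(-78) = 55926/61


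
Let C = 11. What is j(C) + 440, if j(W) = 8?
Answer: 448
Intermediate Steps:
j(C) + 440 = 8 + 440 = 448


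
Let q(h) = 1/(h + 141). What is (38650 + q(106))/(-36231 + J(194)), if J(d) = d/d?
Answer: -9546551/8948810 ≈ -1.0668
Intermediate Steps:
q(h) = 1/(141 + h)
J(d) = 1
(38650 + q(106))/(-36231 + J(194)) = (38650 + 1/(141 + 106))/(-36231 + 1) = (38650 + 1/247)/(-36230) = (38650 + 1/247)*(-1/36230) = (9546551/247)*(-1/36230) = -9546551/8948810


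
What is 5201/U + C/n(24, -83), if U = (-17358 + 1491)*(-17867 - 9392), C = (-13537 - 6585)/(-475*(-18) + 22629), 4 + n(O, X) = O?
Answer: -1449982513981/44951653213290 ≈ -0.032256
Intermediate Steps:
n(O, X) = -4 + O
C = -20122/31179 (C = -20122/(8550 + 22629) = -20122/31179 ≈ -0.64537)
U = 432518553 (U = -15867*(-27259) = 432518553)
5201/U + C/n(24, -83) = 5201/432518553 - 20122/(31179*(-4 + 24)) = 5201*(1/432518553) - 20122/31179/20 = 5201/432518553 - 20122/31179*1/20 = 5201/432518553 - 10061/311790 = -1449982513981/44951653213290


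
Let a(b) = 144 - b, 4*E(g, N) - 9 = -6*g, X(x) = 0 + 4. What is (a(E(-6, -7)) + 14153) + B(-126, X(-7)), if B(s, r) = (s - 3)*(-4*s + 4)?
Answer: -204985/4 ≈ -51246.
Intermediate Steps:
X(x) = 4
B(s, r) = (-3 + s)*(4 - 4*s)
E(g, N) = 9/4 - 3*g/2 (E(g, N) = 9/4 + (-6*g)/4 = 9/4 - 3*g/2)
(a(E(-6, -7)) + 14153) + B(-126, X(-7)) = ((144 - (9/4 - 3/2*(-6))) + 14153) + (-12 - 4*(-126)**2 + 16*(-126)) = ((144 - (9/4 + 9)) + 14153) + (-12 - 4*15876 - 2016) = ((144 - 1*45/4) + 14153) + (-12 - 63504 - 2016) = ((144 - 45/4) + 14153) - 65532 = (531/4 + 14153) - 65532 = 57143/4 - 65532 = -204985/4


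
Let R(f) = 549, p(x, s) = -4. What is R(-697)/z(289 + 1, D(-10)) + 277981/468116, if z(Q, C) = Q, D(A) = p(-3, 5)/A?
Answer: 15345917/6170620 ≈ 2.4869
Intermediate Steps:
D(A) = -4/A
R(-697)/z(289 + 1, D(-10)) + 277981/468116 = 549/(289 + 1) + 277981/468116 = 549/290 + 277981*(1/468116) = 549*(1/290) + 25271/42556 = 549/290 + 25271/42556 = 15345917/6170620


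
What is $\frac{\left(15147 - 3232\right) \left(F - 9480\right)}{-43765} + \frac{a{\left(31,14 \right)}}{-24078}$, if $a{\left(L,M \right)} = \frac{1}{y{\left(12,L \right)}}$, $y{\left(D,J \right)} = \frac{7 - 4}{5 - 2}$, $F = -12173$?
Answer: $\frac{1242403096969}{210754734} \approx 5895.0$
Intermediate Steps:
$y{\left(D,J \right)} = 1$ ($y{\left(D,J \right)} = \frac{3}{3} = 3 \cdot \frac{1}{3} = 1$)
$a{\left(L,M \right)} = 1$ ($a{\left(L,M \right)} = 1^{-1} = 1$)
$\frac{\left(15147 - 3232\right) \left(F - 9480\right)}{-43765} + \frac{a{\left(31,14 \right)}}{-24078} = \frac{\left(15147 - 3232\right) \left(-12173 - 9480\right)}{-43765} + 1 \frac{1}{-24078} = 11915 \left(-21653\right) \left(- \frac{1}{43765}\right) + 1 \left(- \frac{1}{24078}\right) = \left(-257995495\right) \left(- \frac{1}{43765}\right) - \frac{1}{24078} = \frac{51599099}{8753} - \frac{1}{24078} = \frac{1242403096969}{210754734}$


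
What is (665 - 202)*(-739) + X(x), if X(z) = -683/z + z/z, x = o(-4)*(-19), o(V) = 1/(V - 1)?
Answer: -6504379/19 ≈ -3.4234e+5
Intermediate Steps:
o(V) = 1/(-1 + V)
x = 19/5 (x = -19/(-1 - 4) = -19/(-5) = -⅕*(-19) = 19/5 ≈ 3.8000)
X(z) = 1 - 683/z (X(z) = -683/z + 1 = 1 - 683/z)
(665 - 202)*(-739) + X(x) = (665 - 202)*(-739) + (-683 + 19/5)/(19/5) = 463*(-739) + (5/19)*(-3396/5) = -342157 - 3396/19 = -6504379/19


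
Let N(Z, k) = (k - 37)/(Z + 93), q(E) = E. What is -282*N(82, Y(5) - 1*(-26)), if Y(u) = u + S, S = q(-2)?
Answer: 2256/175 ≈ 12.891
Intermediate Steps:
S = -2
Y(u) = -2 + u (Y(u) = u - 2 = -2 + u)
N(Z, k) = (-37 + k)/(93 + Z)
-282*N(82, Y(5) - 1*(-26)) = -282*(-37 + ((-2 + 5) - 1*(-26)))/(93 + 82) = -282*(-37 + (3 + 26))/175 = -282*(-37 + 29)/175 = -282*(-8)/175 = -282*(-8/175) = 2256/175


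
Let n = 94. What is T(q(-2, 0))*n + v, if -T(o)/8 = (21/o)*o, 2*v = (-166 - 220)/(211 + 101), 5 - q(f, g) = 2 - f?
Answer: -4927297/312 ≈ -15793.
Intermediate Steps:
q(f, g) = 3 + f (q(f, g) = 5 - (2 - f) = 5 + (-2 + f) = 3 + f)
v = -193/312 (v = ((-166 - 220)/(211 + 101))/2 = (-386/312)/2 = (-386*1/312)/2 = (½)*(-193/156) = -193/312 ≈ -0.61859)
T(o) = -168 (T(o) = -8*21/o*o = -8*21 = -168)
T(q(-2, 0))*n + v = -168*94 - 193/312 = -15792 - 193/312 = -4927297/312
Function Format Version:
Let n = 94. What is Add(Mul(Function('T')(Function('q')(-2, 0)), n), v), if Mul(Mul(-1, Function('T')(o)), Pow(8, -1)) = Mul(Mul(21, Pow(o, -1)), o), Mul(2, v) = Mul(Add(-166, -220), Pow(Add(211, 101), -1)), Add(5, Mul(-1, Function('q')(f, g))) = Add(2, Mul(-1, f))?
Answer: Rational(-4927297, 312) ≈ -15793.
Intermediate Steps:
Function('q')(f, g) = Add(3, f) (Function('q')(f, g) = Add(5, Mul(-1, Add(2, Mul(-1, f)))) = Add(5, Add(-2, f)) = Add(3, f))
v = Rational(-193, 312) (v = Mul(Rational(1, 2), Mul(Add(-166, -220), Pow(Add(211, 101), -1))) = Mul(Rational(1, 2), Mul(-386, Pow(312, -1))) = Mul(Rational(1, 2), Mul(-386, Rational(1, 312))) = Mul(Rational(1, 2), Rational(-193, 156)) = Rational(-193, 312) ≈ -0.61859)
Function('T')(o) = -168 (Function('T')(o) = Mul(-8, Mul(Mul(21, Pow(o, -1)), o)) = Mul(-8, 21) = -168)
Add(Mul(Function('T')(Function('q')(-2, 0)), n), v) = Add(Mul(-168, 94), Rational(-193, 312)) = Add(-15792, Rational(-193, 312)) = Rational(-4927297, 312)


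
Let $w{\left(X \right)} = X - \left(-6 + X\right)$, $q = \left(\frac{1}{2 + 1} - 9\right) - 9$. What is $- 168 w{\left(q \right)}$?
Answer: $-1008$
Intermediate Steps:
$q = - \frac{53}{3}$ ($q = \left(\frac{1}{3} - 9\right) - 9 = - \frac{26}{3} - 9 = - \frac{53}{3} \approx -17.667$)
$w{\left(X \right)} = 6$ ($w{\left(X \right)} = X - \left(-6 + X\right) = 6$)
$- 168 w{\left(q \right)} = \left(-168\right) 6 = -1008$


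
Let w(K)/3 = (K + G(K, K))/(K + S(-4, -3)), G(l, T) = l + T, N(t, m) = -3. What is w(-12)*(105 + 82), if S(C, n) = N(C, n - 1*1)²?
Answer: 6732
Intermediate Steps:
S(C, n) = 9 (S(C, n) = (-3)² = 9)
G(l, T) = T + l
w(K) = 9*K/(9 + K) (w(K) = 3*((K + (K + K))/(K + 9)) = 3*((K + 2*K)/(9 + K)) = 3*((3*K)/(9 + K)) = 3*(3*K/(9 + K)) = 9*K/(9 + K))
w(-12)*(105 + 82) = (9*(-12)/(9 - 12))*(105 + 82) = (9*(-12)/(-3))*187 = (9*(-12)*(-⅓))*187 = 36*187 = 6732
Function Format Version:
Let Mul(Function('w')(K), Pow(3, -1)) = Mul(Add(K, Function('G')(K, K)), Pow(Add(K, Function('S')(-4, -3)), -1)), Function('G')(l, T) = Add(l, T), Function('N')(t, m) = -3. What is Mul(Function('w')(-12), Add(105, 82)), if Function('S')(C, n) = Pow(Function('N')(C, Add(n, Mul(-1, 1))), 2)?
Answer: 6732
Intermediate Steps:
Function('S')(C, n) = 9 (Function('S')(C, n) = Pow(-3, 2) = 9)
Function('G')(l, T) = Add(T, l)
Function('w')(K) = Mul(9, K, Pow(Add(9, K), -1)) (Function('w')(K) = Mul(3, Mul(Add(K, Add(K, K)), Pow(Add(K, 9), -1))) = Mul(3, Mul(Add(K, Mul(2, K)), Pow(Add(9, K), -1))) = Mul(3, Mul(Mul(3, K), Pow(Add(9, K), -1))) = Mul(3, Mul(3, K, Pow(Add(9, K), -1))) = Mul(9, K, Pow(Add(9, K), -1)))
Mul(Function('w')(-12), Add(105, 82)) = Mul(Mul(9, -12, Pow(Add(9, -12), -1)), Add(105, 82)) = Mul(Mul(9, -12, Pow(-3, -1)), 187) = Mul(Mul(9, -12, Rational(-1, 3)), 187) = Mul(36, 187) = 6732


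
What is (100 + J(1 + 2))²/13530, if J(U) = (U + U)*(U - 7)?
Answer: 2888/6765 ≈ 0.42690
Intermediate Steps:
J(U) = 2*U*(-7 + U) (J(U) = (2*U)*(-7 + U) = 2*U*(-7 + U))
(100 + J(1 + 2))²/13530 = (100 + 2*(1 + 2)*(-7 + (1 + 2)))²/13530 = (100 + 2*3*(-7 + 3))²*(1/13530) = (100 + 2*3*(-4))²*(1/13530) = (100 - 24)²*(1/13530) = 76²*(1/13530) = 5776*(1/13530) = 2888/6765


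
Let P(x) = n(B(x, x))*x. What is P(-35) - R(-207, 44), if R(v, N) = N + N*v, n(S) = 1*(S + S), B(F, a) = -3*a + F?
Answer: 4164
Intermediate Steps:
B(F, a) = F - 3*a
n(S) = 2*S (n(S) = 1*(2*S) = 2*S)
P(x) = -4*x² (P(x) = (2*(x - 3*x))*x = (2*(-2*x))*x = (-4*x)*x = -4*x²)
P(-35) - R(-207, 44) = -4*(-35)² - 44*(1 - 207) = -4*1225 - 44*(-206) = -4900 - 1*(-9064) = -4900 + 9064 = 4164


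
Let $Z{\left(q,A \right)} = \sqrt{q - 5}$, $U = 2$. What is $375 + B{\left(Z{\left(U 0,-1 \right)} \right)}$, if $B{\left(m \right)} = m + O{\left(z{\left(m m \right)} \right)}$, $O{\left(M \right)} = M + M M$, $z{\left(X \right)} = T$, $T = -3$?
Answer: $381 + i \sqrt{5} \approx 381.0 + 2.2361 i$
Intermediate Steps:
$z{\left(X \right)} = -3$
$O{\left(M \right)} = M + M^{2}$
$Z{\left(q,A \right)} = \sqrt{-5 + q}$
$B{\left(m \right)} = 6 + m$ ($B{\left(m \right)} = m - 3 \left(1 - 3\right) = m - -6 = m + 6 = 6 + m$)
$375 + B{\left(Z{\left(U 0,-1 \right)} \right)} = 375 + \left(6 + \sqrt{-5 + 2 \cdot 0}\right) = 375 + \left(6 + \sqrt{-5 + 0}\right) = 375 + \left(6 + \sqrt{-5}\right) = 375 + \left(6 + i \sqrt{5}\right) = 381 + i \sqrt{5}$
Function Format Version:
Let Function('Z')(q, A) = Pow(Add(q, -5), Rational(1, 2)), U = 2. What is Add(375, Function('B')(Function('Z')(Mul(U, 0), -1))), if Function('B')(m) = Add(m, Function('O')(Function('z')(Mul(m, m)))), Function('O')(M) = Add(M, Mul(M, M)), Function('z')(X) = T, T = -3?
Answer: Add(381, Mul(I, Pow(5, Rational(1, 2)))) ≈ Add(381.00, Mul(2.2361, I))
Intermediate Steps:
Function('z')(X) = -3
Function('O')(M) = Add(M, Pow(M, 2))
Function('Z')(q, A) = Pow(Add(-5, q), Rational(1, 2))
Function('B')(m) = Add(6, m) (Function('B')(m) = Add(m, Mul(-3, Add(1, -3))) = Add(m, Mul(-3, -2)) = Add(m, 6) = Add(6, m))
Add(375, Function('B')(Function('Z')(Mul(U, 0), -1))) = Add(375, Add(6, Pow(Add(-5, Mul(2, 0)), Rational(1, 2)))) = Add(375, Add(6, Pow(Add(-5, 0), Rational(1, 2)))) = Add(375, Add(6, Pow(-5, Rational(1, 2)))) = Add(375, Add(6, Mul(I, Pow(5, Rational(1, 2))))) = Add(381, Mul(I, Pow(5, Rational(1, 2))))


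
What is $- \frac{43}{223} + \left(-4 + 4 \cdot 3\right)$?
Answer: $\frac{1741}{223} \approx 7.8072$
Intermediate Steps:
$- \frac{43}{223} + \left(-4 + 4 \cdot 3\right) = \left(-43\right) \frac{1}{223} + \left(-4 + 12\right) = - \frac{43}{223} + 8 = \frac{1741}{223}$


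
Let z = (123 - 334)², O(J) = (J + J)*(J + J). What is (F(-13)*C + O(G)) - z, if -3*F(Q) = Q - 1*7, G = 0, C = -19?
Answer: -133943/3 ≈ -44648.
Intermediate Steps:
O(J) = 4*J² (O(J) = (2*J)*(2*J) = 4*J²)
F(Q) = 7/3 - Q/3 (F(Q) = -(Q - 1*7)/3 = -(Q - 7)/3 = -(-7 + Q)/3 = 7/3 - Q/3)
z = 44521 (z = (-211)² = 44521)
(F(-13)*C + O(G)) - z = ((7/3 - ⅓*(-13))*(-19) + 4*0²) - 1*44521 = ((7/3 + 13/3)*(-19) + 4*0) - 44521 = ((20/3)*(-19) + 0) - 44521 = (-380/3 + 0) - 44521 = -380/3 - 44521 = -133943/3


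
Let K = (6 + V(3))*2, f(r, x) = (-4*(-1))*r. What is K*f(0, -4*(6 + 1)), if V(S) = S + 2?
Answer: 0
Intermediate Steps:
V(S) = 2 + S
f(r, x) = 4*r
K = 22 (K = (6 + (2 + 3))*2 = (6 + 5)*2 = 11*2 = 22)
K*f(0, -4*(6 + 1)) = 22*(4*0) = 22*0 = 0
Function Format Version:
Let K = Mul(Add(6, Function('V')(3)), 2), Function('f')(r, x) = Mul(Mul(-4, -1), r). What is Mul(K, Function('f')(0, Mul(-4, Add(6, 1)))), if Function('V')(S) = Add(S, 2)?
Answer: 0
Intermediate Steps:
Function('V')(S) = Add(2, S)
Function('f')(r, x) = Mul(4, r)
K = 22 (K = Mul(Add(6, Add(2, 3)), 2) = Mul(Add(6, 5), 2) = Mul(11, 2) = 22)
Mul(K, Function('f')(0, Mul(-4, Add(6, 1)))) = Mul(22, Mul(4, 0)) = Mul(22, 0) = 0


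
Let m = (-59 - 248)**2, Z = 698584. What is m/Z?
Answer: 94249/698584 ≈ 0.13491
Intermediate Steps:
m = 94249 (m = (-307)**2 = 94249)
m/Z = 94249/698584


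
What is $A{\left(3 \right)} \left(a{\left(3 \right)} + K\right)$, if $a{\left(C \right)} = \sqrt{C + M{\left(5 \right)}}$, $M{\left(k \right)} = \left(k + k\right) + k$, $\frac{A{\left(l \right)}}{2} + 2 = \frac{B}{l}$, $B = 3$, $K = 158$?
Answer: $-316 - 6 \sqrt{2} \approx -324.49$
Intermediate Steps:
$A{\left(l \right)} = -4 + \frac{6}{l}$ ($A{\left(l \right)} = -4 + 2 \frac{3}{l} = -4 + \frac{6}{l}$)
$M{\left(k \right)} = 3 k$ ($M{\left(k \right)} = 2 k + k = 3 k$)
$a{\left(C \right)} = \sqrt{15 + C}$ ($a{\left(C \right)} = \sqrt{C + 3 \cdot 5} = \sqrt{C + 15} = \sqrt{15 + C}$)
$A{\left(3 \right)} \left(a{\left(3 \right)} + K\right) = \left(-4 + \frac{6}{3}\right) \left(\sqrt{15 + 3} + 158\right) = \left(-4 + 6 \cdot \frac{1}{3}\right) \left(\sqrt{18} + 158\right) = \left(-4 + 2\right) \left(3 \sqrt{2} + 158\right) = - 2 \left(158 + 3 \sqrt{2}\right) = -316 - 6 \sqrt{2}$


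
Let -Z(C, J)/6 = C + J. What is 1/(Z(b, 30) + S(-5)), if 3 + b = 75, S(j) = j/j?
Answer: -1/611 ≈ -0.0016367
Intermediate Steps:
S(j) = 1
b = 72 (b = -3 + 75 = 72)
Z(C, J) = -6*C - 6*J (Z(C, J) = -6*(C + J) = -6*C - 6*J)
1/(Z(b, 30) + S(-5)) = 1/((-6*72 - 6*30) + 1) = 1/((-432 - 180) + 1) = 1/(-612 + 1) = 1/(-611) = -1/611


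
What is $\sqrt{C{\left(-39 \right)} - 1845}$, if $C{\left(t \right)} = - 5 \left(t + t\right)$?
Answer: $i \sqrt{1455} \approx 38.144 i$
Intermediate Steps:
$C{\left(t \right)} = - 10 t$ ($C{\left(t \right)} = - 5 \cdot 2 t = - 10 t$)
$\sqrt{C{\left(-39 \right)} - 1845} = \sqrt{\left(-10\right) \left(-39\right) - 1845} = \sqrt{390 - 1845} = \sqrt{-1455} = i \sqrt{1455}$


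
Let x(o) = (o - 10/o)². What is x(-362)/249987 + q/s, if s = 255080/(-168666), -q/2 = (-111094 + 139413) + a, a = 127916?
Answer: 7193832122311521921/34817672220226 ≈ 2.0661e+5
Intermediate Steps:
q = -312470 (q = -2*((-111094 + 139413) + 127916) = -2*(28319 + 127916) = -2*156235 = -312470)
s = -127540/84333 (s = 255080*(-1/168666) = -127540/84333 ≈ -1.5123)
x(-362)/249987 + q/s = ((-10 + (-362)²)²/(-362)²)/249987 - 312470/(-127540/84333) = ((-10 + 131044)²/131044)*(1/249987) - 312470*(-84333/127540) = ((1/131044)*131034²)*(1/249987) + 2635153251/12754 = ((1/131044)*17169909156)*(1/249987) + 2635153251/12754 = (4292477289/32761)*(1/249987) + 2635153251/12754 = 1430825763/2729941369 + 2635153251/12754 = 7193832122311521921/34817672220226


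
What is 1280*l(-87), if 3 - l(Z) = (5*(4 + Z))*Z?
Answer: -46210560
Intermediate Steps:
l(Z) = 3 - Z*(20 + 5*Z) (l(Z) = 3 - 5*(4 + Z)*Z = 3 - (20 + 5*Z)*Z = 3 - Z*(20 + 5*Z))
1280*l(-87) = 1280*(3 - 20*(-87) - 5*(-87)²) = 1280*(3 + 1740 - 5*7569) = 1280*(3 + 1740 - 37845) = 1280*(-36102) = -46210560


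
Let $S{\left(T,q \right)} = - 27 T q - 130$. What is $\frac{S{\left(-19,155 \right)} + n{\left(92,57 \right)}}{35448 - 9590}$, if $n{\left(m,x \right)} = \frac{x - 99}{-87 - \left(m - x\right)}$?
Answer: $\frac{2421253}{788669} \approx 3.07$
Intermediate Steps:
$n{\left(m,x \right)} = \frac{-99 + x}{-87 + x - m}$
$S{\left(T,q \right)} = -130 - 27 T q$ ($S{\left(T,q \right)} = - 27 T q - 130 = -130 - 27 T q$)
$\frac{S{\left(-19,155 \right)} + n{\left(92,57 \right)}}{35448 - 9590} = \frac{\left(-130 - \left(-513\right) 155\right) + \frac{99 - 57}{87 + 92 - 57}}{35448 - 9590} = \frac{\left(-130 + 79515\right) + \frac{99 - 57}{87 + 92 - 57}}{25858} = \left(79385 + \frac{1}{122} \cdot 42\right) \frac{1}{25858} = \left(79385 + \frac{21}{61}\right) \frac{1}{25858} = \frac{4842506}{61} \cdot \frac{1}{25858} = \frac{2421253}{788669}$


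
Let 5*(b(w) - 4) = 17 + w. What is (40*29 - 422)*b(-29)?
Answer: 5904/5 ≈ 1180.8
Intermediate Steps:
b(w) = 37/5 + w/5 (b(w) = 4 + (17 + w)/5 = 4 + (17/5 + w/5) = 37/5 + w/5)
(40*29 - 422)*b(-29) = (40*29 - 422)*(37/5 + (⅕)*(-29)) = (1160 - 422)*(37/5 - 29/5) = 738*(8/5) = 5904/5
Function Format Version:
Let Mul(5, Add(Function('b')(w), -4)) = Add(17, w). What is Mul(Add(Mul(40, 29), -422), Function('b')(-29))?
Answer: Rational(5904, 5) ≈ 1180.8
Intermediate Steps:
Function('b')(w) = Add(Rational(37, 5), Mul(Rational(1, 5), w)) (Function('b')(w) = Add(4, Mul(Rational(1, 5), Add(17, w))) = Add(4, Add(Rational(17, 5), Mul(Rational(1, 5), w))) = Add(Rational(37, 5), Mul(Rational(1, 5), w)))
Mul(Add(Mul(40, 29), -422), Function('b')(-29)) = Mul(Add(Mul(40, 29), -422), Add(Rational(37, 5), Mul(Rational(1, 5), -29))) = Mul(Add(1160, -422), Add(Rational(37, 5), Rational(-29, 5))) = Mul(738, Rational(8, 5)) = Rational(5904, 5)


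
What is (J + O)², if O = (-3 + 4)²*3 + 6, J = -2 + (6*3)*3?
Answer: 3721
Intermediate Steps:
J = 52 (J = -2 + 18*3 = -2 + 54 = 52)
O = 9 (O = 1²*3 + 6 = 1*3 + 6 = 3 + 6 = 9)
(J + O)² = (52 + 9)² = 61² = 3721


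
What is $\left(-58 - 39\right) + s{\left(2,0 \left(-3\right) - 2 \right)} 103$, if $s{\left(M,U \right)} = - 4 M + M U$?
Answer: $-1333$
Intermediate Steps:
$\left(-58 - 39\right) + s{\left(2,0 \left(-3\right) - 2 \right)} 103 = \left(-58 - 39\right) + 2 \left(-4 + \left(0 \left(-3\right) - 2\right)\right) 103 = \left(-58 - 39\right) + 2 \left(-4 + \left(0 - 2\right)\right) 103 = -97 + 2 \left(-4 - 2\right) 103 = -97 + 2 \left(-6\right) 103 = -97 - 1236 = -1333$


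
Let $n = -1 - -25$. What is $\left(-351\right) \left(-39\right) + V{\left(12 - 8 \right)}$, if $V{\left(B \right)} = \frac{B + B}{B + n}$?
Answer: $\frac{95825}{7} \approx 13689.0$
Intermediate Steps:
$n = 24$ ($n = -1 + 25 = 24$)
$V{\left(B \right)} = \frac{2 B}{24 + B}$ ($V{\left(B \right)} = \frac{B + B}{B + 24} = \frac{2 B}{24 + B}$)
$\left(-351\right) \left(-39\right) + V{\left(12 - 8 \right)} = \left(-351\right) \left(-39\right) + \frac{2 \left(12 - 8\right)}{24 + \left(12 - 8\right)} = 13689 + 2 \cdot 4 \frac{1}{24 + 4} = 13689 + 2 \cdot 4 \cdot \frac{1}{28} = 13689 + \frac{2}{7} = \frac{95825}{7}$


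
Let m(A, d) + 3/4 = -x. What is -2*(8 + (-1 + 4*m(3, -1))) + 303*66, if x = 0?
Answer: 19990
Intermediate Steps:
m(A, d) = -¾ (m(A, d) = -¾ - 1*0 = -¾ + 0 = -¾)
-2*(8 + (-1 + 4*m(3, -1))) + 303*66 = -2*(8 + (-1 + 4*(-¾))) + 303*66 = -2*(8 + (-1 - 3)) + 19998 = -2*(8 - 4) + 19998 = -2*4 + 19998 = -8 + 19998 = 19990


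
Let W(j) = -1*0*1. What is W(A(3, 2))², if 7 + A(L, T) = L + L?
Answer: 0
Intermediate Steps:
A(L, T) = -7 + 2*L (A(L, T) = -7 + (L + L) = -7 + 2*L)
W(j) = 0 (W(j) = 0*1 = 0)
W(A(3, 2))² = 0² = 0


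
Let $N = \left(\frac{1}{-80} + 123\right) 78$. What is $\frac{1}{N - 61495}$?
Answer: $- \frac{40}{2076079} \approx -1.9267 \cdot 10^{-5}$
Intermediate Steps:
$N = \frac{383721}{40}$ ($N = \left(- \frac{1}{80} + 123\right) 78 = \frac{9839}{80} \cdot 78 = \frac{383721}{40} \approx 9593.0$)
$\frac{1}{N - 61495} = \frac{1}{\frac{383721}{40} - 61495} = \frac{1}{- \frac{2076079}{40}} = - \frac{40}{2076079}$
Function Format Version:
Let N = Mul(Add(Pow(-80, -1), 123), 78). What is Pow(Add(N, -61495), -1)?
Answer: Rational(-40, 2076079) ≈ -1.9267e-5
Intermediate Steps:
N = Rational(383721, 40) (N = Mul(Add(Rational(-1, 80), 123), 78) = Mul(Rational(9839, 80), 78) = Rational(383721, 40) ≈ 9593.0)
Pow(Add(N, -61495), -1) = Pow(Add(Rational(383721, 40), -61495), -1) = Pow(Rational(-2076079, 40), -1) = Rational(-40, 2076079)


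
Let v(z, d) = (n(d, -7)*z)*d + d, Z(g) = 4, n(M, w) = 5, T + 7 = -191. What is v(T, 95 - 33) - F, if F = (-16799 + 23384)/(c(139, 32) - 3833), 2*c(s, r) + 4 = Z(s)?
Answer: -235025309/3833 ≈ -61316.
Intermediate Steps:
T = -198 (T = -7 - 191 = -198)
c(s, r) = 0 (c(s, r) = -2 + (½)*4 = -2 + 2 = 0)
v(z, d) = d + 5*d*z (v(z, d) = (5*z)*d + d = 5*d*z + d = d + 5*d*z)
F = -6585/3833 (F = (-16799 + 23384)/(0 - 3833) = 6585/(-3833) = 6585*(-1/3833) = -6585/3833 ≈ -1.7180)
v(T, 95 - 33) - F = (95 - 33)*(1 + 5*(-198)) - 1*(-6585/3833) = 62*(1 - 990) + 6585/3833 = 62*(-989) + 6585/3833 = -61318 + 6585/3833 = -235025309/3833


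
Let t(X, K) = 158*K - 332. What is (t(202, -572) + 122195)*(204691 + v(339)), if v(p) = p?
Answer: 6455779610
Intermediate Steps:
t(X, K) = -332 + 158*K
(t(202, -572) + 122195)*(204691 + v(339)) = ((-332 + 158*(-572)) + 122195)*(204691 + 339) = ((-332 - 90376) + 122195)*205030 = (-90708 + 122195)*205030 = 31487*205030 = 6455779610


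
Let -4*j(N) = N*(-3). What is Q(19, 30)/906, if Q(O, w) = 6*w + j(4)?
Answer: 61/302 ≈ 0.20199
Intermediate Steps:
j(N) = 3*N/4 (j(N) = -N*(-3)/4 = -(-3)*N/4 = 3*N/4)
Q(O, w) = 3 + 6*w (Q(O, w) = 6*w + (¾)*4 = 6*w + 3 = 3 + 6*w)
Q(19, 30)/906 = (3 + 6*30)/906 = (3 + 180)*(1/906) = 183*(1/906) = 61/302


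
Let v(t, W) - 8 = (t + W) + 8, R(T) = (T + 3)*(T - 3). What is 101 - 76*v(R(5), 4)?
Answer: -2635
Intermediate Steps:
R(T) = (-3 + T)*(3 + T) (R(T) = (3 + T)*(-3 + T) = (-3 + T)*(3 + T))
v(t, W) = 16 + W + t (v(t, W) = 8 + ((t + W) + 8) = 8 + ((W + t) + 8) = 8 + (8 + W + t) = 16 + W + t)
101 - 76*v(R(5), 4) = 101 - 76*(16 + 4 + (-9 + 5**2)) = 101 - 76*(16 + 4 + (-9 + 25)) = 101 - 76*(16 + 4 + 16) = 101 - 76*36 = 101 - 2736 = -2635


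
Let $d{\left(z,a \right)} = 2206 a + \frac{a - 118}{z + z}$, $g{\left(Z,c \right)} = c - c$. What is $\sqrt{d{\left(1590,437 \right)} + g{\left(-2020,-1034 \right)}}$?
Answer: $\frac{\sqrt{2437144271805}}{1590} \approx 981.85$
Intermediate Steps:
$g{\left(Z,c \right)} = 0$
$d{\left(z,a \right)} = 2206 a + \frac{-118 + a}{2 z}$
$\sqrt{d{\left(1590,437 \right)} + g{\left(-2020,-1034 \right)}} = \sqrt{\frac{-118 + 437 + 4412 \cdot 437 \cdot 1590}{2 \cdot 1590} + 0} = \sqrt{\frac{1}{2} \cdot \frac{1}{1590} \left(-118 + 437 + 3065589960\right) + 0} = \sqrt{\frac{1}{2} \cdot \frac{1}{1590} \cdot 3065590279 + 0} = \sqrt{\frac{3065590279}{3180} + 0} = \sqrt{\frac{3065590279}{3180}} = \frac{\sqrt{2437144271805}}{1590}$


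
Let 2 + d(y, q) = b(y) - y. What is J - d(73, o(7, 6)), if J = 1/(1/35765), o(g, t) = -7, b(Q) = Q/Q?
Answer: 35839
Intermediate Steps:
b(Q) = 1
d(y, q) = -1 - y (d(y, q) = -2 + (1 - y) = -1 - y)
J = 35765 (J = 1/(1/35765) = 35765)
J - d(73, o(7, 6)) = 35765 - (-1 - 1*73) = 35765 - (-1 - 73) = 35765 - 1*(-74) = 35765 + 74 = 35839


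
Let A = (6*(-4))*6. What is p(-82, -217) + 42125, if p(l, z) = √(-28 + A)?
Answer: 42125 + 2*I*√43 ≈ 42125.0 + 13.115*I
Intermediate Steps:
A = -144 (A = -24*6 = -144)
p(l, z) = 2*I*√43 (p(l, z) = √(-28 - 144) = √(-172) = 2*I*√43)
p(-82, -217) + 42125 = 2*I*√43 + 42125 = 42125 + 2*I*√43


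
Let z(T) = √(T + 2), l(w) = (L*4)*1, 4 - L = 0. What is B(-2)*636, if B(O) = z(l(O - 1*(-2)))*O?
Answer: -3816*√2 ≈ -5396.6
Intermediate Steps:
L = 4 (L = 4 - 1*0 = 4 + 0 = 4)
l(w) = 16 (l(w) = (4*4)*1 = 16*1 = 16)
z(T) = √(2 + T)
B(O) = 3*O*√2 (B(O) = √(2 + 16)*O = √18*O = (3*√2)*O = 3*O*√2)
B(-2)*636 = (3*(-2)*√2)*636 = -6*√2*636 = -3816*√2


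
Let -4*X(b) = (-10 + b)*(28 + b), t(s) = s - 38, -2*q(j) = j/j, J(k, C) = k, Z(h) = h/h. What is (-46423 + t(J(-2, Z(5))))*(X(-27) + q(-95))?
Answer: -1626205/4 ≈ -4.0655e+5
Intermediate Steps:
Z(h) = 1
q(j) = -½ (q(j) = -j/(2*j) = -½*1 = -½)
t(s) = -38 + s
X(b) = -(-10 + b)*(28 + b)/4
(-46423 + t(J(-2, Z(5))))*(X(-27) + q(-95)) = (-46423 + (-38 - 2))*((70 - 9/2*(-27) - ¼*(-27)²) - ½) = (-46423 - 40)*((70 + 243/2 - ¼*729) - ½) = -46463*((70 + 243/2 - 729/4) - ½) = -46463*(37/4 - ½) = -46463*35/4 = -1626205/4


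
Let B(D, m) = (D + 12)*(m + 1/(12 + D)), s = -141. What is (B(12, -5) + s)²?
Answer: 67600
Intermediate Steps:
B(D, m) = (12 + D)*(m + 1/(12 + D))
(B(12, -5) + s)² = ((1 + 12*(-5) + 12*(-5)) - 141)² = ((1 - 60 - 60) - 141)² = (-119 - 141)² = (-260)² = 67600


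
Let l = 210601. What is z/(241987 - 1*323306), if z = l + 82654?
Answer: -293255/81319 ≈ -3.6062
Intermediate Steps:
z = 293255 (z = 210601 + 82654 = 293255)
z/(241987 - 1*323306) = 293255/(241987 - 1*323306) = 293255/(241987 - 323306) = 293255/(-81319) = 293255*(-1/81319) = -293255/81319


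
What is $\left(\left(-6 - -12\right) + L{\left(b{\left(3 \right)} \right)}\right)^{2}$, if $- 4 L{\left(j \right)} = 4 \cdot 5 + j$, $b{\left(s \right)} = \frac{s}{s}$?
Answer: $\frac{9}{16} \approx 0.5625$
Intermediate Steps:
$b{\left(s \right)} = 1$
$L{\left(j \right)} = -5 - \frac{j}{4}$ ($L{\left(j \right)} = - \frac{4 \cdot 5 + j}{4} = - \frac{20 + j}{4} = -5 - \frac{j}{4}$)
$\left(\left(-6 - -12\right) + L{\left(b{\left(3 \right)} \right)}\right)^{2} = \left(\left(-6 - -12\right) - \frac{21}{4}\right)^{2} = \left(\left(-6 + 12\right) - \frac{21}{4}\right)^{2} = \left(6 - \frac{21}{4}\right)^{2} = \left(\frac{3}{4}\right)^{2} = \frac{9}{16}$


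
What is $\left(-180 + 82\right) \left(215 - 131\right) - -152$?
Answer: $-8080$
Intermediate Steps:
$\left(-180 + 82\right) \left(215 - 131\right) - -152 = \left(-98\right) 84 + 152 = -8232 + 152 = -8080$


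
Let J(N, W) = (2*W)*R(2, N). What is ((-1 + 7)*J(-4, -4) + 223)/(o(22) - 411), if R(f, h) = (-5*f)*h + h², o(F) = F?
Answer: 2465/389 ≈ 6.3368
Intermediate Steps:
R(f, h) = h² - 5*f*h (R(f, h) = -5*f*h + h² = h² - 5*f*h)
J(N, W) = 2*N*W*(-10 + N) (J(N, W) = (2*W)*(N*(N - 5*2)) = (2*W)*(N*(N - 10)) = (2*W)*(N*(-10 + N)) = 2*N*W*(-10 + N))
((-1 + 7)*J(-4, -4) + 223)/(o(22) - 411) = ((-1 + 7)*(2*(-4)*(-4)*(-10 - 4)) + 223)/(22 - 411) = (6*(2*(-4)*(-4)*(-14)) + 223)/(-389) = (6*(-448) + 223)*(-1/389) = (-2688 + 223)*(-1/389) = -2465*(-1/389) = 2465/389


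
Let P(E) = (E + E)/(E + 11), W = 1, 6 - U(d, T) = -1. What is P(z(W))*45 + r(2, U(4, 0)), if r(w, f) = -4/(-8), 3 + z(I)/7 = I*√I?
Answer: 841/2 ≈ 420.50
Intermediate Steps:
U(d, T) = 7 (U(d, T) = 6 - 1*(-1) = 6 + 1 = 7)
z(I) = -21 + 7*I^(3/2) (z(I) = -21 + 7*(I*√I) = -21 + 7*I^(3/2))
r(w, f) = ½ (r(w, f) = -4*(-⅛) = ½)
P(E) = 2*E/(11 + E) (P(E) = (2*E)/(11 + E) = 2*E/(11 + E))
P(z(W))*45 + r(2, U(4, 0)) = (2*(-21 + 7*1^(3/2))/(11 + (-21 + 7*1^(3/2))))*45 + ½ = (2*(-21 + 7*1)/(11 + (-21 + 7*1)))*45 + ½ = (2*(-21 + 7)/(11 + (-21 + 7)))*45 + ½ = (2*(-14)/(11 - 14))*45 + ½ = (2*(-14)/(-3))*45 + ½ = (2*(-14)*(-⅓))*45 + ½ = (28/3)*45 + ½ = 420 + ½ = 841/2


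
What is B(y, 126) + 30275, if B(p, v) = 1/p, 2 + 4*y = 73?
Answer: 2149529/71 ≈ 30275.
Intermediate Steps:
y = 71/4 (y = -½ + (¼)*73 = -½ + 73/4 = 71/4 ≈ 17.750)
B(y, 126) + 30275 = 1/(71/4) + 30275 = 4/71 + 30275 = 2149529/71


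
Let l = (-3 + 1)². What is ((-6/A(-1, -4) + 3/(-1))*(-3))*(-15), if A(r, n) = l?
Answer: -405/2 ≈ -202.50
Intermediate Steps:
l = 4 (l = (-2)² = 4)
A(r, n) = 4
((-6/A(-1, -4) + 3/(-1))*(-3))*(-15) = ((-6/4 + 3/(-1))*(-3))*(-15) = ((-6*¼ + 3*(-1))*(-3))*(-15) = ((-3/2 - 3)*(-3))*(-15) = -9/2*(-3)*(-15) = (27/2)*(-15) = -405/2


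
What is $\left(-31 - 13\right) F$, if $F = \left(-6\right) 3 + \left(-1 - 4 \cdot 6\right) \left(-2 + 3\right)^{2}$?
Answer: $1892$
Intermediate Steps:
$F = -43$ ($F = -18 + \left(-1 - 24\right) 1^{2} = -18 + \left(-1 - 24\right) 1 = -18 - 25 = -43$)
$\left(-31 - 13\right) F = \left(-31 - 13\right) \left(-43\right) = \left(-44\right) \left(-43\right) = 1892$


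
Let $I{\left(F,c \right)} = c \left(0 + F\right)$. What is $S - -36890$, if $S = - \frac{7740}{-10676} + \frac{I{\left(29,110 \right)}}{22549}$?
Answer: $\frac{2220213382515}{60183281} \approx 36891.0$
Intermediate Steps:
$I{\left(F,c \right)} = F c$ ($I{\left(F,c \right)} = c F = F c$)
$S = \frac{52146425}{60183281}$ ($S = - \frac{7740}{-10676} + \frac{29 \cdot 110}{22549} = \left(-7740\right) \left(- \frac{1}{10676}\right) + 3190 \cdot \frac{1}{22549} = \frac{1935}{2669} + \frac{3190}{22549} = \frac{52146425}{60183281} \approx 0.86646$)
$S - -36890 = \frac{52146425}{60183281} - -36890 = \frac{52146425}{60183281} + 36890 = \frac{2220213382515}{60183281}$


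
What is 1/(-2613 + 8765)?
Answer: 1/6152 ≈ 0.00016255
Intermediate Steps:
1/(-2613 + 8765) = 1/6152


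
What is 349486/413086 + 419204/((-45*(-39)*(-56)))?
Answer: -17352477433/5074761510 ≈ -3.4194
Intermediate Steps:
349486/413086 + 419204/((-45*(-39)*(-56))) = 349486*(1/413086) + 419204/((1755*(-56))) = 174743/206543 + 419204/(-98280) = 174743/206543 + 419204*(-1/98280) = 174743/206543 - 104801/24570 = -17352477433/5074761510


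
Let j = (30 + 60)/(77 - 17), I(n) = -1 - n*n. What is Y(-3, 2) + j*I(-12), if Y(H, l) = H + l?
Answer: -437/2 ≈ -218.50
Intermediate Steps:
I(n) = -1 - n**2
j = 3/2 (j = 90/60 = 90*(1/60) = 3/2 ≈ 1.5000)
Y(-3, 2) + j*I(-12) = (-3 + 2) + 3*(-1 - 1*(-12)**2)/2 = -1 + 3*(-1 - 1*144)/2 = -1 + 3*(-1 - 144)/2 = -1 + (3/2)*(-145) = -1 - 435/2 = -437/2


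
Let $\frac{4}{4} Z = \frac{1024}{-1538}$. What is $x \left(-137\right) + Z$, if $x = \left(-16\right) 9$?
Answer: $\frac{15170320}{769} \approx 19727.0$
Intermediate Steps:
$x = -144$
$Z = - \frac{512}{769}$ ($Z = \frac{1024}{-1538} = 1024 \left(- \frac{1}{1538}\right) = - \frac{512}{769} \approx -0.6658$)
$x \left(-137\right) + Z = \left(-144\right) \left(-137\right) - \frac{512}{769} = 19728 - \frac{512}{769} = \frac{15170320}{769}$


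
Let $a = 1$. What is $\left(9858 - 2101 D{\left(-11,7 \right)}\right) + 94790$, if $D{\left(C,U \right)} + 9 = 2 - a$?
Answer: $121456$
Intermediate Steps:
$D{\left(C,U \right)} = -8$ ($D{\left(C,U \right)} = -9 + \left(2 - 1\right) = -9 + 1 = -8$)
$\left(9858 - 2101 D{\left(-11,7 \right)}\right) + 94790 = \left(9858 - -16808\right) + 94790 = \left(9858 + 16808\right) + 94790 = 26666 + 94790 = 121456$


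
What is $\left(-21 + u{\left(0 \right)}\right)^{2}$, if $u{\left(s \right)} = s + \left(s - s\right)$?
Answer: $441$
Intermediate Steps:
$u{\left(s \right)} = s$ ($u{\left(s \right)} = s + 0 = s$)
$\left(-21 + u{\left(0 \right)}\right)^{2} = \left(-21 + 0\right)^{2} = \left(-21\right)^{2} = 441$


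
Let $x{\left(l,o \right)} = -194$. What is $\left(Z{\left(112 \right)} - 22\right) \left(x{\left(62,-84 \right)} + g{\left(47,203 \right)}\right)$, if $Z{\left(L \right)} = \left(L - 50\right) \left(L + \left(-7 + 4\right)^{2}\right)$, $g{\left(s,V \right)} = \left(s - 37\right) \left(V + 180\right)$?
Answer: $27197280$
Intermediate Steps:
$g{\left(s,V \right)} = \left(-37 + s\right) \left(180 + V\right)$
$Z{\left(L \right)} = \left(-50 + L\right) \left(9 + L\right)$ ($Z{\left(L \right)} = \left(-50 + L\right) \left(L + \left(-3\right)^{2}\right) = \left(-50 + L\right) \left(L + 9\right) = \left(-50 + L\right) \left(9 + L\right)$)
$\left(Z{\left(112 \right)} - 22\right) \left(x{\left(62,-84 \right)} + g{\left(47,203 \right)}\right) = \left(\left(-450 + 112^{2} - 4592\right) - 22\right) \left(-194 + \left(-6660 - 7511 + 180 \cdot 47 + 203 \cdot 47\right)\right) = \left(\left(-450 + 12544 - 4592\right) - 22\right) \left(-194 + \left(-6660 - 7511 + 8460 + 9541\right)\right) = \left(7502 - 22\right) \left(-194 + 3830\right) = 7480 \cdot 3636 = 27197280$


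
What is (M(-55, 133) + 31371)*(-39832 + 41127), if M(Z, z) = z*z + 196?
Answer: 63786520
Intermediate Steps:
M(Z, z) = 196 + z**2 (M(Z, z) = z**2 + 196 = 196 + z**2)
(M(-55, 133) + 31371)*(-39832 + 41127) = ((196 + 133**2) + 31371)*(-39832 + 41127) = ((196 + 17689) + 31371)*1295 = (17885 + 31371)*1295 = 49256*1295 = 63786520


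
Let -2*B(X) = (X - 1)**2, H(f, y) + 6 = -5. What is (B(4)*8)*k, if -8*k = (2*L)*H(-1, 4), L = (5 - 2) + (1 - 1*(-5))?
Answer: -891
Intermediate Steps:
H(f, y) = -11 (H(f, y) = -6 - 5 = -11)
B(X) = -(-1 + X)**2/2 (B(X) = -(X - 1)**2/2 = -(-1 + X)**2/2)
L = 9 (L = 3 + (1 + 5) = 3 + 6 = 9)
k = 99/4 (k = -2*9*(-11)/8 = -9*(-11)/4 = -1/8*(-198) = 99/4 ≈ 24.750)
(B(4)*8)*k = (-(-1 + 4)**2/2*8)*(99/4) = (-1/2*3**2*8)*(99/4) = (-1/2*9*8)*(99/4) = -9/2*8*(99/4) = -36*99/4 = -891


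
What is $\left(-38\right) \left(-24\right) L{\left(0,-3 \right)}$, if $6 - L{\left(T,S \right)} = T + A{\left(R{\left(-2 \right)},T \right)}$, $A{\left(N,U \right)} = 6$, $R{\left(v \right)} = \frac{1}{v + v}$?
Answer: $0$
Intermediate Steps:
$R{\left(v \right)} = \frac{1}{2 v}$
$L{\left(T,S \right)} = - T$ ($L{\left(T,S \right)} = 6 - \left(T + 6\right) = 6 - \left(6 + T\right) = - T$)
$\left(-38\right) \left(-24\right) L{\left(0,-3 \right)} = \left(-38\right) \left(-24\right) \left(\left(-1\right) 0\right) = 912 \cdot 0 = 0$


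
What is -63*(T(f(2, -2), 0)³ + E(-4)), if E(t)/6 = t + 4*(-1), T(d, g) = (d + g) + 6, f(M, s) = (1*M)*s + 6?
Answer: -29232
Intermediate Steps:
f(M, s) = 6 + M*s (f(M, s) = M*s + 6 = 6 + M*s)
T(d, g) = 6 + d + g
E(t) = -24 + 6*t (E(t) = 6*(t + 4*(-1)) = 6*(t - 4) = 6*(-4 + t) = -24 + 6*t)
-63*(T(f(2, -2), 0)³ + E(-4)) = -63*((6 + (6 + 2*(-2)) + 0)³ + (-24 + 6*(-4))) = -63*((6 + (6 - 4) + 0)³ + (-24 - 24)) = -63*((6 + 2 + 0)³ - 48) = -63*(8³ - 48) = -63*(512 - 48) = -63*464 = -29232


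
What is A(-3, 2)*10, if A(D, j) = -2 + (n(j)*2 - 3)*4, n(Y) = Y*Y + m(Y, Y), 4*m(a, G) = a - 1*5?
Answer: 120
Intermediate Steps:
m(a, G) = -5/4 + a/4 (m(a, G) = (a - 1*5)/4 = (a - 5)/4 = (-5 + a)/4 = -5/4 + a/4)
n(Y) = -5/4 + Y² + Y/4 (n(Y) = Y*Y + (-5/4 + Y/4) = Y² + (-5/4 + Y/4) = -5/4 + Y² + Y/4)
A(D, j) = -24 + 2*j + 8*j² (A(D, j) = -2 + ((-5/4 + j² + j/4)*2 - 3)*4 = -2 + ((-5/2 + j/2 + 2*j²) - 3)*4 = -2 + (-11/2 + j/2 + 2*j²)*4 = -2 + (-22 + 2*j + 8*j²) = -24 + 2*j + 8*j²)
A(-3, 2)*10 = (-24 + 2*2 + 8*2²)*10 = (-24 + 4 + 8*4)*10 = (-24 + 4 + 32)*10 = 12*10 = 120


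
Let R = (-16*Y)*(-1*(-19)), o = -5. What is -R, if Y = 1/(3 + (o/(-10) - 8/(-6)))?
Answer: 1824/29 ≈ 62.897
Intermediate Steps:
Y = 6/29 (Y = 1/(3 + (-5/(-10) - 8/(-6))) = 1/(3 + (-5*(-⅒) - 8*(-⅙))) = 1/(3 + (½ + 4/3)) = 1/(3 + 11/6) = 1/(29/6) = 6/29 ≈ 0.20690)
R = -1824/29 (R = (-16*6/29)*(-1*(-19)) = -96/29*19 = -1824/29 ≈ -62.897)
-R = -1*(-1824/29) = 1824/29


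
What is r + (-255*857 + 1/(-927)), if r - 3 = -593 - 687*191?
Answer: -324767035/927 ≈ -3.5034e+5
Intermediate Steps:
r = -131807 (r = 3 + (-593 - 687*191) = 3 + (-593 - 131217) = 3 - 131810 = -131807)
r + (-255*857 + 1/(-927)) = -131807 + (-255*857 + 1/(-927)) = -131807 + (-218535 - 1/927) = -131807 - 202581946/927 = -324767035/927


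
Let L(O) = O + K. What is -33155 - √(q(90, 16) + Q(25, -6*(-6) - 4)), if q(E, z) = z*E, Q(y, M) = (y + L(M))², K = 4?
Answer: -33155 - √5161 ≈ -33227.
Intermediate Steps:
L(O) = 4 + O (L(O) = O + 4 = 4 + O)
Q(y, M) = (4 + M + y)² (Q(y, M) = (y + (4 + M))² = (4 + M + y)²)
q(E, z) = E*z
-33155 - √(q(90, 16) + Q(25, -6*(-6) - 4)) = -33155 - √(90*16 + (4 + (-6*(-6) - 4) + 25)²) = -33155 - √(1440 + (4 + (36 - 4) + 25)²) = -33155 - √(1440 + (4 + 32 + 25)²) = -33155 - √(1440 + 61²) = -33155 - √(1440 + 3721) = -33155 - √5161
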